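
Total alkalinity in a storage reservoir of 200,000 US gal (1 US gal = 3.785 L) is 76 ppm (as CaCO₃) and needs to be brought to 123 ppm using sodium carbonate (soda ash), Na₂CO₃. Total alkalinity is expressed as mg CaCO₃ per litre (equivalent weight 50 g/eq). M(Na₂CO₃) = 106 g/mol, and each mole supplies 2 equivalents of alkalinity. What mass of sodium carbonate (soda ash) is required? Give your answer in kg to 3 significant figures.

Volume: 200,000 US gal × 3.785 L/gal = 757,000 L.
Alkalinity to add: (123 − 76) = 47 mg/L as CaCO₃ × 757,000 L = 35,580 g as CaCO₃.
Equivalents: 35,580 g ÷ 50 g/eq = 711.6 eq.
Each mole of Na₂CO₃ supplies 2 eq, so 711.6 / 2 = 355.8 mol.
Mass: 355.8 mol × 106 g/mol = 37,710 g.

37.7 kg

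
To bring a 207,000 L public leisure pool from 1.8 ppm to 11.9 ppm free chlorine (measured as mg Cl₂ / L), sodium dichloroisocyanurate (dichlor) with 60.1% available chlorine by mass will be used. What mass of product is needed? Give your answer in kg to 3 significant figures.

Chlorine deficit: 11.9 − 1.8 = 10.1 ppm = 10.1 mg/L as Cl₂.
Cl₂ equivalent needed: 10.1 mg/L × 207,000 L = 2,091,000 mg = 2091 g.
Product at 60.1% available chlorine: 2091 / 0.601 = 3479 g.

3.48 kg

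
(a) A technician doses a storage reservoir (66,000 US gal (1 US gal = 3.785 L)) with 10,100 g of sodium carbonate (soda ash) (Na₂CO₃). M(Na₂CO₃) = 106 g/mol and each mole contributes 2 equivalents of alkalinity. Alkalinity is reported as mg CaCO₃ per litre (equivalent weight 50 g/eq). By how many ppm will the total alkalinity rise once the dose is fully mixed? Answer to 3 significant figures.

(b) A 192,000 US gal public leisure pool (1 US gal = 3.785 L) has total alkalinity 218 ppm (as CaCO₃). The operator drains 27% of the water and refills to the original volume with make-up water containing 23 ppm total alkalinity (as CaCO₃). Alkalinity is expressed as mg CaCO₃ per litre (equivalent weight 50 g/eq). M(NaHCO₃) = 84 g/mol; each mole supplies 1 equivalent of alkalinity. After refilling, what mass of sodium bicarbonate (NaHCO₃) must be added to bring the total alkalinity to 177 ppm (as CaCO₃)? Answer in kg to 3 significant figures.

(a) 38.1 ppm; (b) 14.2 kg

(a) Volume: 66,000 US gal × 3.785 L/gal = 249,810 L.
(a) Moles of Na₂CO₃: 10,100 g ÷ 106 g/mol = 95.28 mol → 190.6 eq of alkalinity.
(a) As CaCO₃: 190.6 eq × 50 g/eq = 9528 g.
(a) Rise: 9528 g / 249,810 L × 1000 = 38.14 mg/L.

(b) Volume: 192,000 US gal × 3.785 L/gal = 726,720 L.
(b) After draining 27% and refilling: 218 × 0.73 + 23 × 0.27 = 165.35 ppm.
(b) Deficit to target: 177 − 165.35 = 11.65 mg/L.
(b) As CaCO₃: 11.65 mg/L × 726,720 L = 8466 g; ÷ 50 g/eq ÷ 1 = 169.3 mol NaHCO₃.
(b) Mass: 169.3 × 84 = 14,220 g.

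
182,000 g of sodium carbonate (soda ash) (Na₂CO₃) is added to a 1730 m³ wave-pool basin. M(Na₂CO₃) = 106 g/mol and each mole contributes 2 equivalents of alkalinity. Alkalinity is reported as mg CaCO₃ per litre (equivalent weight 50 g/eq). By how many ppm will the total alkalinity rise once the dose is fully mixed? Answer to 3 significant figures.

Volume: 1730 m³ = 1,730,000 L.
Moles of Na₂CO₃: 182,000 g ÷ 106 g/mol = 1717 mol → 3434 eq of alkalinity.
As CaCO₃: 3434 eq × 50 g/eq = 171,700 g.
Rise: 171,700 g / 1,730,000 L × 1000 = 99.25 mg/L.

99.2 ppm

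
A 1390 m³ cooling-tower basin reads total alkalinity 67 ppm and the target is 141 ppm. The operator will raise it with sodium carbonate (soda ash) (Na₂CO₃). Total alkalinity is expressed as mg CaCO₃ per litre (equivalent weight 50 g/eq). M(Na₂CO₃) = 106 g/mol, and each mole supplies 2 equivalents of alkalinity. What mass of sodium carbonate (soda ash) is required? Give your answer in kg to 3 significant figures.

109 kg

Volume: 1390 m³ = 1,390,000 L.
Alkalinity to add: (141 − 67) = 74 mg/L as CaCO₃ × 1,390,000 L = 102,900 g as CaCO₃.
Equivalents: 102,900 g ÷ 50 g/eq = 2057 eq.
Each mole of Na₂CO₃ supplies 2 eq, so 2057 / 2 = 1029 mol.
Mass: 1029 mol × 106 g/mol = 109,000 g.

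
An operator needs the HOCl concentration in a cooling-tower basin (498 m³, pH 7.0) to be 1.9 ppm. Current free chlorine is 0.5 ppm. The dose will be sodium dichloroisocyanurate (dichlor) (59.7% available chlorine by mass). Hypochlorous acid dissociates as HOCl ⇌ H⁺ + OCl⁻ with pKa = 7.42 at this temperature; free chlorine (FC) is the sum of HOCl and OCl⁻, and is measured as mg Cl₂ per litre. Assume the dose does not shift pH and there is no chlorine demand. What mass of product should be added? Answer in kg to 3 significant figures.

Volume: 498 m³ = 498,000 L.
[OCl⁻]/[HOCl] = 10^(pH − pKa) = 10^(7.0 − 7.42) = 0.3802; fraction as HOCl = 1/(1 + 0.3802) = 0.7245.
Free chlorine required for 1.9 ppm HOCl: 1.9 / 0.7245 = 2.622 ppm.
FC to add: 2.622 − 0.5 = 2.122 mg/L as Cl₂.
Cl₂ equivalent: 2.122 mg/L × 498,000 L = 1057 g.
Product at 59.7% available Cl: 1057 / 0.597 = 1770 g.

1.77 kg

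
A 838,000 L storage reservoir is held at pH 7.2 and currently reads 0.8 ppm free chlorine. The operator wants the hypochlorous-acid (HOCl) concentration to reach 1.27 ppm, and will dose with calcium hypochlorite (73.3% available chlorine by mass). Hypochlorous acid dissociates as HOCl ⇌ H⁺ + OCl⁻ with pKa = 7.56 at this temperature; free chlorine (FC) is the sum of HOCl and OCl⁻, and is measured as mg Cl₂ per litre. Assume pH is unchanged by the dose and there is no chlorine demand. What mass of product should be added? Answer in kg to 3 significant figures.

1.17 kg

[OCl⁻]/[HOCl] = 10^(pH − pKa) = 10^(7.2 − 7.56) = 0.4365; fraction as HOCl = 1/(1 + 0.4365) = 0.6961.
Free chlorine required for 1.27 ppm HOCl: 1.27 / 0.6961 = 1.824 ppm.
FC to add: 1.824 − 0.8 = 1.024 mg/L as Cl₂.
Cl₂ equivalent: 1.024 mg/L × 838,000 L = 858.4 g.
Product at 73.3% available Cl: 858.4 / 0.733 = 1171 g.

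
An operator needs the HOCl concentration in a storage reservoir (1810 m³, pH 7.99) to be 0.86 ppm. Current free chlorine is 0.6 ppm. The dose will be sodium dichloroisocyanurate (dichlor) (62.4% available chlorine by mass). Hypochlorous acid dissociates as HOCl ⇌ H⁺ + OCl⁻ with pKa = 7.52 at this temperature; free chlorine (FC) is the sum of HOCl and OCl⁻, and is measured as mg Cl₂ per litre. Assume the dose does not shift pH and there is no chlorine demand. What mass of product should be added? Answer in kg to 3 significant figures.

8.12 kg

Volume: 1810 m³ = 1,810,000 L.
[OCl⁻]/[HOCl] = 10^(pH − pKa) = 10^(7.99 − 7.52) = 2.951; fraction as HOCl = 1/(1 + 2.951) = 0.2531.
Free chlorine required for 0.86 ppm HOCl: 0.86 / 0.2531 = 3.398 ppm.
FC to add: 3.398 − 0.6 = 2.798 mg/L as Cl₂.
Cl₂ equivalent: 2.798 mg/L × 1,810,000 L = 5064 g.
Product at 62.4% available Cl: 5064 / 0.624 = 8116 g.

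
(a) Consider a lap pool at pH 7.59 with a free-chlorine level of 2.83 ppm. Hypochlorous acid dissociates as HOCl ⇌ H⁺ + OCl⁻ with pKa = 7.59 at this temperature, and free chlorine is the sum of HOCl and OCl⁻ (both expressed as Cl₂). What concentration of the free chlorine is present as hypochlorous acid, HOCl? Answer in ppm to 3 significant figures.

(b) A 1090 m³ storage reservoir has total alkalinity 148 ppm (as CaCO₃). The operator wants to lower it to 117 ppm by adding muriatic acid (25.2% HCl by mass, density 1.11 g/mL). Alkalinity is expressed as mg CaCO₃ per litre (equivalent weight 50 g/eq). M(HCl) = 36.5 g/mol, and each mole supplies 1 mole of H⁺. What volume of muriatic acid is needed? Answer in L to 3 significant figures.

(a) [OCl⁻]/[HOCl] = 10^(pH − pKa) = 10^(7.59 − 7.59) = 10^0.00 = 1.
(a) Fraction as HOCl = 1 / (1 + 1) = 0.5.
(a) HOCl = 0.5 × 2.83 ppm = 1.415 ppm.

(b) Volume: 1090 m³ = 1,090,000 L.
(b) Alkalinity to neutralize: (148 − 117) = 31 mg/L as CaCO₃ × 1,090,000 L = 33,790 g as CaCO₃.
(b) Equivalents of H⁺ required: 33,790 ÷ 50 g/eq = 675.8 eq = 675.8 mol HCl.
(b) Mass of HCl: 675.8 × 36.5 = 24,670 g.
(b) Mass of 25.2% solution: 24,670 / 0.252 = 97,880 g.
(b) Volume: 97,880 g ÷ 1.11 g/mL = 88,180 mL.

(a) 1.42 ppm; (b) 88.2 L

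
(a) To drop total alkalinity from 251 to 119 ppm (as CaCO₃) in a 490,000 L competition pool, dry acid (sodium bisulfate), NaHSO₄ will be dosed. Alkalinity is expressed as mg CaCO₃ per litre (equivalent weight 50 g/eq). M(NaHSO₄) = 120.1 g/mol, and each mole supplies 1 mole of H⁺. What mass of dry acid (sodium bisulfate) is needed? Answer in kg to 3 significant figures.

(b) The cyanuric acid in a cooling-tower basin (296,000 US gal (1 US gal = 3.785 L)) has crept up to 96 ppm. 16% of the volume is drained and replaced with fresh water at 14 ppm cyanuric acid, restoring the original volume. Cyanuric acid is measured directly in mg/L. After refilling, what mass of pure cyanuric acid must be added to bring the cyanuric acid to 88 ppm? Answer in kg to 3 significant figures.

(a) 155 kg; (b) 5.74 kg

(a) Alkalinity to neutralize: (251 − 119) = 132 mg/L as CaCO₃ × 490,000 L = 64,680 g as CaCO₃.
(a) Equivalents of H⁺ required: 64,680 ÷ 50 g/eq = 1294 eq = 1294 mol NaHSO₄.
(a) Mass of NaHSO₄: 1294 × 120.1 = 155,400 g.

(b) Volume: 296,000 US gal × 3.785 L/gal = 1,120,360 L.
(b) After draining 16% and refilling: 96 × 0.84 + 14 × 0.16 = 82.88 ppm.
(b) Deficit to target: 88 − 82.88 = 5.12 mg/L.
(b) Mass: 5.12 mg/L × 1,120,360 L = 5736 g cyanuric acid.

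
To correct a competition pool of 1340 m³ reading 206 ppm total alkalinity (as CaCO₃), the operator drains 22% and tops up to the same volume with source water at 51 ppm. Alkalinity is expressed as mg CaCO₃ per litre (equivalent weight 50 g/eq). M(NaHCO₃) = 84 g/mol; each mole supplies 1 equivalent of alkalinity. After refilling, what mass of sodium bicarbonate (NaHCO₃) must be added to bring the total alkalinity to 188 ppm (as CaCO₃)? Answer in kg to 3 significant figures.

Volume: 1340 m³ = 1,340,000 L.
After draining 22% and refilling: 206 × 0.78 + 51 × 0.22 = 171.9 ppm.
Deficit to target: 188 − 171.9 = 16.1 mg/L.
As CaCO₃: 16.1 mg/L × 1,340,000 L = 21,570 g; ÷ 50 g/eq ÷ 1 = 431.5 mol NaHCO₃.
Mass: 431.5 × 84 = 36,240 g.

36.2 kg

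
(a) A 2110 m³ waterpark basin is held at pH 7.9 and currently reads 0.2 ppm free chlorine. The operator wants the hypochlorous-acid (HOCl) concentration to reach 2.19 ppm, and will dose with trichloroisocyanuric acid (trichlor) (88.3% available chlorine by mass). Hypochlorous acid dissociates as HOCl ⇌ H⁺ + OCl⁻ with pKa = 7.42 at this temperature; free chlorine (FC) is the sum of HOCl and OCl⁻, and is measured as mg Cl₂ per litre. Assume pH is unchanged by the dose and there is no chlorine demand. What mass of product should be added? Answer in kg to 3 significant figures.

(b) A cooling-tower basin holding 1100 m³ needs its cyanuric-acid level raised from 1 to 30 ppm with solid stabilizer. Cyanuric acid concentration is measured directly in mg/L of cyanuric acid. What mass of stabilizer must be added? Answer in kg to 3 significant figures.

(a) Volume: 2110 m³ = 2,110,000 L.
(a) [OCl⁻]/[HOCl] = 10^(pH − pKa) = 10^(7.9 − 7.42) = 3.02; fraction as HOCl = 1/(1 + 3.02) = 0.2488.
(a) Free chlorine required for 2.19 ppm HOCl: 2.19 / 0.2488 = 8.804 ppm.
(a) FC to add: 8.804 − 0.2 = 8.604 mg/L as Cl₂.
(a) Cl₂ equivalent: 8.604 mg/L × 2,110,000 L = 18,150 g.
(a) Product at 88.3% available Cl: 18,150 / 0.883 = 20,560 g.

(b) Volume: 1100 m³ = 1,100,000 L.
(b) CYA to add: (30 − 1) = 29 mg/L × 1,100,000 L = 31,900 g cyanuric acid.

(a) 20.6 kg; (b) 31.9 kg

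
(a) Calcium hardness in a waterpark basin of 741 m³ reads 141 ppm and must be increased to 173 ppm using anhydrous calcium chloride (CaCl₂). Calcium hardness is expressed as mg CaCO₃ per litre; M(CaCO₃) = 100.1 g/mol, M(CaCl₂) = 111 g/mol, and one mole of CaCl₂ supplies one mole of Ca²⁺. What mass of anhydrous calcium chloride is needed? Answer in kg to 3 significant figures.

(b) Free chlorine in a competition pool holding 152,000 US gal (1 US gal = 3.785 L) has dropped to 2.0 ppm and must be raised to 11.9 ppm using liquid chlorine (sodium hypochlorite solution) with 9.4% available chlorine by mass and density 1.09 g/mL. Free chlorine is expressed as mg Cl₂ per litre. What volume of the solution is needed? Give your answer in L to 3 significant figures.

(a) 26.3 kg; (b) 55.6 L

(a) Volume: 741 m³ = 741,000 L.
(a) Hardness to add: (173 − 141) = 32 mg/L as CaCO₃ × 741,000 L = 23,710 g as CaCO₃.
(a) Moles of Ca²⁺ (1 mol Ca²⁺ ≡ 1 mol CaCO₃): 23,710 / 100.1 g/mol = 236.9 mol.
(a) Mass of CaCl₂: 236.9 × 111 = 26,290 g.

(b) Volume: 152,000 US gal × 3.785 L/gal = 575,320 L.
(b) Chlorine deficit: 11.9 − 2.0 = 9.9 ppm = 9.9 mg/L as Cl₂.
(b) Cl₂ equivalent needed: 9.9 mg/L × 575,320 L = 5,696,000 mg = 5696 g.
(b) Product at 9.4% available chlorine: 5696 / 0.094 = 60,590 g.
(b) Volume at density 1.09 g/mL: 60,590 g ÷ 1.09 g/mL = 55,590 mL.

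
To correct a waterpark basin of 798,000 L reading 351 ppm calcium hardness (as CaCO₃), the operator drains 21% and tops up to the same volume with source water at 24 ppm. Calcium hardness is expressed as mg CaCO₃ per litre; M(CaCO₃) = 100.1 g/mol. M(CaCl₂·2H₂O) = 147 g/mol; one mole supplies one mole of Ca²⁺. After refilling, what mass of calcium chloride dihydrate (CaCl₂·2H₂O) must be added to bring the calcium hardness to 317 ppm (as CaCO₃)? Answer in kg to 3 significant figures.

40.6 kg

After draining 21% and refilling: 351 × 0.79 + 24 × 0.21 = 282.33 ppm.
Deficit to target: 317 − 282.33 = 34.67 mg/L.
As CaCO₃: 34.67 mg/L × 798,000 L = 27,670 g; ÷ 100.1 = 276.4 mol Ca²⁺.
Mass: 276.4 × 147 = 40,630 g.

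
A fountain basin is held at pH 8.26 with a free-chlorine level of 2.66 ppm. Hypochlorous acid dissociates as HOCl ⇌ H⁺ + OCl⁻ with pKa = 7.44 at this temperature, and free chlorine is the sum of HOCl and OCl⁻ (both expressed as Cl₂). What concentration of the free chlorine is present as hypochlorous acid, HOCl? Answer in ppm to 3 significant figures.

[OCl⁻]/[HOCl] = 10^(pH − pKa) = 10^(8.26 − 7.44) = 10^0.82 = 6.607.
Fraction as HOCl = 1 / (1 + 6.607) = 0.1315.
HOCl = 0.1315 × 2.66 ppm = 0.3497 ppm.

0.350 ppm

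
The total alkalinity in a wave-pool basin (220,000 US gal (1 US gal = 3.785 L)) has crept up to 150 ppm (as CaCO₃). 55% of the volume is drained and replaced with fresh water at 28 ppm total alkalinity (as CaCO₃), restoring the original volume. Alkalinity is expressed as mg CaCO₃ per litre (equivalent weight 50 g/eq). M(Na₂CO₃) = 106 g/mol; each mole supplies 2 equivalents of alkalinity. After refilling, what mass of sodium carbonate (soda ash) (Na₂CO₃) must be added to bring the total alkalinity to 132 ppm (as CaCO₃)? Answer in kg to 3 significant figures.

Volume: 220,000 US gal × 3.785 L/gal = 832,700 L.
After draining 55% and refilling: 150 × 0.45 + 28 × 0.55 = 82.9 ppm.
Deficit to target: 132 − 82.9 = 49.1 mg/L.
As CaCO₃: 49.1 mg/L × 832,700 L = 40,890 g; ÷ 50 g/eq ÷ 2 = 408.9 mol Na₂CO₃.
Mass: 408.9 × 106 = 43,340 g.

43.3 kg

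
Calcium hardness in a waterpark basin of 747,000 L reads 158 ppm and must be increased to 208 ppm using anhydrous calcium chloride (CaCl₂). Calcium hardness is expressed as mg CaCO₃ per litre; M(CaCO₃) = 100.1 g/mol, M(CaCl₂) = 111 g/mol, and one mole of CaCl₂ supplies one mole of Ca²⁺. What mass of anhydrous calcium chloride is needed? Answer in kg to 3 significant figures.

41.4 kg

Hardness to add: (208 − 158) = 50 mg/L as CaCO₃ × 747,000 L = 37,350 g as CaCO₃.
Moles of Ca²⁺ (1 mol Ca²⁺ ≡ 1 mol CaCO₃): 37,350 / 100.1 g/mol = 373.1 mol.
Mass of CaCl₂: 373.1 × 111 = 41,420 g.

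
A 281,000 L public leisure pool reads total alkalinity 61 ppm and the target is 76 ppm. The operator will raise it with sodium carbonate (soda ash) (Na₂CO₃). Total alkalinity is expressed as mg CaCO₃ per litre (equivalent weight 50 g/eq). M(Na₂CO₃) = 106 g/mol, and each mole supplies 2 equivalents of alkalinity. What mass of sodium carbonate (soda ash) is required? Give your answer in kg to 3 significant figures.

Alkalinity to add: (76 − 61) = 15 mg/L as CaCO₃ × 281,000 L = 4215 g as CaCO₃.
Equivalents: 4215 g ÷ 50 g/eq = 84.3 eq.
Each mole of Na₂CO₃ supplies 2 eq, so 84.3 / 2 = 42.15 mol.
Mass: 42.15 mol × 106 g/mol = 4468 g.

4.47 kg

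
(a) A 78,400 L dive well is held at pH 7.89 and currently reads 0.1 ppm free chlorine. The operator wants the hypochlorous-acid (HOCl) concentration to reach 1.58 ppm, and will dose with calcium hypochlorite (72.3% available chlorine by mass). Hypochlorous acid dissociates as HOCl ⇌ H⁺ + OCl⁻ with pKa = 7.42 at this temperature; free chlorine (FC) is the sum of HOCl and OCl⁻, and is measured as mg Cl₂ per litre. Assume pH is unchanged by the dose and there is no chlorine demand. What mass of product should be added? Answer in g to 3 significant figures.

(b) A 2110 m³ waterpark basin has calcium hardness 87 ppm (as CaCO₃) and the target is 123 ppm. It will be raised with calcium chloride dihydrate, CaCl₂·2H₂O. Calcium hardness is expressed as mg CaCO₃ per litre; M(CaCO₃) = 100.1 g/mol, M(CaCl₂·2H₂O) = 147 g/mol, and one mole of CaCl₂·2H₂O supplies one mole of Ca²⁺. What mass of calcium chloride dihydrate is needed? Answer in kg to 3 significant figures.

(a) 666 g; (b) 112 kg

(a) [OCl⁻]/[HOCl] = 10^(pH − pKa) = 10^(7.89 − 7.42) = 2.951; fraction as HOCl = 1/(1 + 2.951) = 0.2531.
(a) Free chlorine required for 1.58 ppm HOCl: 1.58 / 0.2531 = 6.243 ppm.
(a) FC to add: 6.243 − 0.1 = 6.143 mg/L as Cl₂.
(a) Cl₂ equivalent: 6.143 mg/L × 78,400 L = 481.6 g.
(a) Product at 72.3% available Cl: 481.6 / 0.723 = 666.1 g.

(b) Volume: 2110 m³ = 2,110,000 L.
(b) Hardness to add: (123 − 87) = 36 mg/L as CaCO₃ × 2,110,000 L = 75,960 g as CaCO₃.
(b) Moles of Ca²⁺ (1 mol Ca²⁺ ≡ 1 mol CaCO₃): 75,960 / 100.1 g/mol = 758.8 mol.
(b) Mass of CaCl₂·2H₂O: 758.8 × 147 = 111,500 g.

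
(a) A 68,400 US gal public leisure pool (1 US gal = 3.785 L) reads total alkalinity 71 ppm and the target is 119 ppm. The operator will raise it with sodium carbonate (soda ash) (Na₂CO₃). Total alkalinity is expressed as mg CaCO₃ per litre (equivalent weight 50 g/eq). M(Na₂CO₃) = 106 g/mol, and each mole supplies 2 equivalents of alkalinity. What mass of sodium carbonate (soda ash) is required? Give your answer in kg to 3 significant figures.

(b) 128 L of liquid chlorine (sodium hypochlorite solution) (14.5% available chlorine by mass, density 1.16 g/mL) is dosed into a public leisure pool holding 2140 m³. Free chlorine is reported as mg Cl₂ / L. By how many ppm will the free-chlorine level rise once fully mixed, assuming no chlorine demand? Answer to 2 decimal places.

(a) 13.2 kg; (b) 10.06 ppm

(a) Volume: 68,400 US gal × 3.785 L/gal = 258,894 L.
(a) Alkalinity to add: (119 − 71) = 48 mg/L as CaCO₃ × 258,894 L = 12,430 g as CaCO₃.
(a) Equivalents: 12,430 g ÷ 50 g/eq = 248.5 eq.
(a) Each mole of Na₂CO₃ supplies 2 eq, so 248.5 / 2 = 124.3 mol.
(a) Mass: 124.3 mol × 106 g/mol = 13,170 g.

(b) Volume: 2140 m³ = 2,140,000 L.
(b) Mass of solution: 128 L × 1000 mL/L × 1.16 g/mL = 148,500 g.
(b) Available chlorine delivered: 148,500 g × 0.145 = 21,530 g as Cl₂.
(b) Concentration rise: 21,530 g / 2,140,000 L = 10.06 mg/L = 10.06 ppm.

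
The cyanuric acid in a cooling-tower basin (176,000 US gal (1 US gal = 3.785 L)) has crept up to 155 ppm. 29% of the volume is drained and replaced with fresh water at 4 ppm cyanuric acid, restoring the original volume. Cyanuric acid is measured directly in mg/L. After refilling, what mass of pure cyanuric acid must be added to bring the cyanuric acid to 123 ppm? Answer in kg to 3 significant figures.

Volume: 176,000 US gal × 3.785 L/gal = 666,160 L.
After draining 29% and refilling: 155 × 0.71 + 4 × 0.29 = 111.21 ppm.
Deficit to target: 123 − 111.21 = 11.79 mg/L.
Mass: 11.79 mg/L × 666,160 L = 7854 g cyanuric acid.

7.85 kg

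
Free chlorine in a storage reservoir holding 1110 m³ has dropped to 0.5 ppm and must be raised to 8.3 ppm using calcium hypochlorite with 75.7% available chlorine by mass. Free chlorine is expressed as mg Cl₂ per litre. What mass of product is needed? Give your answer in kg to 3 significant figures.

Volume: 1110 m³ = 1,110,000 L.
Chlorine deficit: 8.3 − 0.5 = 7.8 ppm = 7.8 mg/L as Cl₂.
Cl₂ equivalent needed: 7.8 mg/L × 1,110,000 L = 8,658,000 mg = 8658 g.
Product at 75.7% available chlorine: 8658 / 0.757 = 11,440 g.

11.4 kg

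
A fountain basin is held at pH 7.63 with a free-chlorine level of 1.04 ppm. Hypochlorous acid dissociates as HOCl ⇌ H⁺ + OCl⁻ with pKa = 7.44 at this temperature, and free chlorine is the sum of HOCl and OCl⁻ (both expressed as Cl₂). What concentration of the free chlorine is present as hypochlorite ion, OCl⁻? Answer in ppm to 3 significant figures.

0.632 ppm

[OCl⁻]/[HOCl] = 10^(pH − pKa) = 10^(7.63 − 7.44) = 10^0.19 = 1.549.
Fraction as HOCl = 1 / (1 + 1.549) = 0.3923.
OCl⁻ = (1 − 0.3923) × 1.04 ppm = 0.632 ppm.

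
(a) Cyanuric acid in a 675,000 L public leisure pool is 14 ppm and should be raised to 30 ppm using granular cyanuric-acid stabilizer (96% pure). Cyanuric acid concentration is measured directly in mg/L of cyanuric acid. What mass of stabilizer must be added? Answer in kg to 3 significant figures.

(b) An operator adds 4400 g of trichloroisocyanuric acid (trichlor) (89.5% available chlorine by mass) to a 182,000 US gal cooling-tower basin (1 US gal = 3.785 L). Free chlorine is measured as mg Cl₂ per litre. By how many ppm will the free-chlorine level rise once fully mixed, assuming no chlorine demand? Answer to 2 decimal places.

(a) 11.2 kg; (b) 5.72 ppm

(a) CYA to add: (30 − 14) = 16 mg/L × 675,000 L = 10,800 g cyanuric acid.
(a) At 96% purity: 10,800 / 0.96 = 11,250 g product.

(b) Volume: 182,000 US gal × 3.785 L/gal = 688,870 L.
(b) Available chlorine delivered: 4400 g × 0.895 = 3938 g as Cl₂.
(b) Concentration rise: 3938 g / 688,870 L = 5.717 mg/L = 5.72 ppm.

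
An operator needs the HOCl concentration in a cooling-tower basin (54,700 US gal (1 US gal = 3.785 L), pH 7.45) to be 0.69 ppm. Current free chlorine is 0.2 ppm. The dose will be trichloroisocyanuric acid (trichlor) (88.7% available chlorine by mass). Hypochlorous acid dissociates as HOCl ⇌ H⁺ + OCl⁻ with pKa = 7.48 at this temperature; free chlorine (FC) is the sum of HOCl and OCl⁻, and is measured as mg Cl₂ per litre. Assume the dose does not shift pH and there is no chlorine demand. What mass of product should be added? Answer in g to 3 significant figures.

Volume: 54,700 US gal × 3.785 L/gal = 207,040 L.
[OCl⁻]/[HOCl] = 10^(pH − pKa) = 10^(7.45 − 7.48) = 0.9333; fraction as HOCl = 1/(1 + 0.9333) = 0.5173.
Free chlorine required for 0.69 ppm HOCl: 0.69 / 0.5173 = 1.334 ppm.
FC to add: 1.334 − 0.2 = 1.134 mg/L as Cl₂.
Cl₂ equivalent: 1.134 mg/L × 207,040 L = 234.8 g.
Product at 88.7% available Cl: 234.8 / 0.887 = 264.7 g.

265 g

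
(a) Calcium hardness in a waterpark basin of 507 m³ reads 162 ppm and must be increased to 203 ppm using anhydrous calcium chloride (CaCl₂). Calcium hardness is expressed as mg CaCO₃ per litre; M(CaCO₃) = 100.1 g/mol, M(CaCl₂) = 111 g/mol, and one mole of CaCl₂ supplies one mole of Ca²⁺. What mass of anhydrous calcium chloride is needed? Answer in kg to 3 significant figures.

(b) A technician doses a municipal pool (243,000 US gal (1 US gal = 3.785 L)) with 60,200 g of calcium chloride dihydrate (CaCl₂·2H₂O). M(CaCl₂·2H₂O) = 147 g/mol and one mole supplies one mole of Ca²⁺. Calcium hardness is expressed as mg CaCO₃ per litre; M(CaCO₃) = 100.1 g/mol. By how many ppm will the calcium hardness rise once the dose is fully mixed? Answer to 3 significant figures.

(a) 23.1 kg; (b) 44.6 ppm

(a) Volume: 507 m³ = 507,000 L.
(a) Hardness to add: (203 − 162) = 41 mg/L as CaCO₃ × 507,000 L = 20,790 g as CaCO₃.
(a) Moles of Ca²⁺ (1 mol Ca²⁺ ≡ 1 mol CaCO₃): 20,790 / 100.1 g/mol = 207.7 mol.
(a) Mass of CaCl₂: 207.7 × 111 = 23,050 g.

(b) Volume: 243,000 US gal × 3.785 L/gal = 919,755 L.
(b) Moles of Ca²⁺: 60,200 g ÷ 147 g/mol = 409.5 mol.
(b) As CaCO₃: 409.5 mol × 100.1 g/mol = 40,990 g.
(b) Rise: 40,990 g / 919,755 L × 1000 = 44.57 mg/L.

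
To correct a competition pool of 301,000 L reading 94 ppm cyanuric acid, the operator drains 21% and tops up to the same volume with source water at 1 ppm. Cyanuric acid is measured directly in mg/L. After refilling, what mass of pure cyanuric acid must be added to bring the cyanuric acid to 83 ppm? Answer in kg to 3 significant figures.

After draining 21% and refilling: 94 × 0.79 + 1 × 0.21 = 74.47 ppm.
Deficit to target: 83 − 74.47 = 8.53 mg/L.
Mass: 8.53 mg/L × 301,000 L = 2568 g cyanuric acid.

2.57 kg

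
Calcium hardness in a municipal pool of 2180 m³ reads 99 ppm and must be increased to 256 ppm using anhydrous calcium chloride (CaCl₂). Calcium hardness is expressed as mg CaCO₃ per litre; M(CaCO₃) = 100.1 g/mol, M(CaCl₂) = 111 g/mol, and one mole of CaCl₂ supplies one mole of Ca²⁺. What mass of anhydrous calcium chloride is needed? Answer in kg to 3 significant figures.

380 kg

Volume: 2180 m³ = 2,180,000 L.
Hardness to add: (256 − 99) = 157 mg/L as CaCO₃ × 2,180,000 L = 342,300 g as CaCO₃.
Moles of Ca²⁺ (1 mol Ca²⁺ ≡ 1 mol CaCO₃): 342,300 / 100.1 g/mol = 3419 mol.
Mass of CaCl₂: 3419 × 111 = 379,500 g.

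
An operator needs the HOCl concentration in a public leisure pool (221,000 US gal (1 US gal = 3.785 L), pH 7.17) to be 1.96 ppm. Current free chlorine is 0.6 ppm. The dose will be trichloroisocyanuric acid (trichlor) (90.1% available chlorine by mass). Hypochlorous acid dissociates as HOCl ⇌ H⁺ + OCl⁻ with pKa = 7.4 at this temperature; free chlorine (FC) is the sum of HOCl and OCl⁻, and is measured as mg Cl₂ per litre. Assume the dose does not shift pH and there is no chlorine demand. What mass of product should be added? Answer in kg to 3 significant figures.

Volume: 221,000 US gal × 3.785 L/gal = 836,485 L.
[OCl⁻]/[HOCl] = 10^(pH − pKa) = 10^(7.17 − 7.4) = 0.5888; fraction as HOCl = 1/(1 + 0.5888) = 0.6294.
Free chlorine required for 1.96 ppm HOCl: 1.96 / 0.6294 = 3.114 ppm.
FC to add: 3.114 − 0.6 = 2.514 mg/L as Cl₂.
Cl₂ equivalent: 2.514 mg/L × 836,485 L = 2103 g.
Product at 90.1% available Cl: 2103 / 0.901 = 2334 g.

2.33 kg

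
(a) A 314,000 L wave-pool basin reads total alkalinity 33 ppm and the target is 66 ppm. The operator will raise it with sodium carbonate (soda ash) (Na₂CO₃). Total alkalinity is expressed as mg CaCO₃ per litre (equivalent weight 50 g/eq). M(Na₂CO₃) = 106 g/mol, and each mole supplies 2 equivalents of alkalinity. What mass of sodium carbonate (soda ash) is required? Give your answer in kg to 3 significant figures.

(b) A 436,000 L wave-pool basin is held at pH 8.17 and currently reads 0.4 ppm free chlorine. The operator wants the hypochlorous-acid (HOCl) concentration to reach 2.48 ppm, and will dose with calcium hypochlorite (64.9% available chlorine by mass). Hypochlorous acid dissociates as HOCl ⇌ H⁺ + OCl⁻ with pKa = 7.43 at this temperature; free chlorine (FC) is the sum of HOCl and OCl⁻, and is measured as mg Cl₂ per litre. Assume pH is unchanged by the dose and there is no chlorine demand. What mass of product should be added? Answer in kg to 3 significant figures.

(a) 11.0 kg; (b) 10.6 kg

(a) Alkalinity to add: (66 − 33) = 33 mg/L as CaCO₃ × 314,000 L = 10,360 g as CaCO₃.
(a) Equivalents: 10,360 g ÷ 50 g/eq = 207.2 eq.
(a) Each mole of Na₂CO₃ supplies 2 eq, so 207.2 / 2 = 103.6 mol.
(a) Mass: 103.6 mol × 106 g/mol = 10,980 g.

(b) [OCl⁻]/[HOCl] = 10^(pH − pKa) = 10^(8.17 − 7.43) = 5.495; fraction as HOCl = 1/(1 + 5.495) = 0.154.
(b) Free chlorine required for 2.48 ppm HOCl: 2.48 / 0.154 = 16.11 ppm.
(b) FC to add: 16.11 − 0.4 = 15.71 mg/L as Cl₂.
(b) Cl₂ equivalent: 15.71 mg/L × 436,000 L = 6849 g.
(b) Product at 64.9% available Cl: 6849 / 0.649 = 10,550 g.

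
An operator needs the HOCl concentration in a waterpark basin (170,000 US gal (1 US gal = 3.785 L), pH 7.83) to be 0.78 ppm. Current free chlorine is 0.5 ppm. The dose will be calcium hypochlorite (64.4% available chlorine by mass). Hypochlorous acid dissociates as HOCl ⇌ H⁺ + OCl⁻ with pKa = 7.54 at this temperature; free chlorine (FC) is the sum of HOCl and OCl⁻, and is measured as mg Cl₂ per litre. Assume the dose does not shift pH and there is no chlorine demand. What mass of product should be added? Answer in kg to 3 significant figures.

1.80 kg

Volume: 170,000 US gal × 3.785 L/gal = 643,450 L.
[OCl⁻]/[HOCl] = 10^(pH − pKa) = 10^(7.83 − 7.54) = 1.95; fraction as HOCl = 1/(1 + 1.95) = 0.339.
Free chlorine required for 0.78 ppm HOCl: 0.78 / 0.339 = 2.301 ppm.
FC to add: 2.301 − 0.5 = 1.801 mg/L as Cl₂.
Cl₂ equivalent: 1.801 mg/L × 643,450 L = 1159 g.
Product at 64.4% available Cl: 1159 / 0.644 = 1799 g.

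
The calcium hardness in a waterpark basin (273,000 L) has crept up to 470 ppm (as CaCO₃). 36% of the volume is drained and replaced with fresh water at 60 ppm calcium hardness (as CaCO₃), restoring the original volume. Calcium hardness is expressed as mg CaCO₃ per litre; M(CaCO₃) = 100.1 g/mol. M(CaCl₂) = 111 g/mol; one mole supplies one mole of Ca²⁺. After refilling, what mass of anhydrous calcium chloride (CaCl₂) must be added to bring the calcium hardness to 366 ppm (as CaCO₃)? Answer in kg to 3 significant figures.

13.2 kg

After draining 36% and refilling: 470 × 0.64 + 60 × 0.36 = 322.4 ppm.
Deficit to target: 366 − 322.4 = 43.6 mg/L.
As CaCO₃: 43.6 mg/L × 273,000 L = 11,900 g; ÷ 100.1 = 118.9 mol Ca²⁺.
Mass: 118.9 × 111 = 13,200 g.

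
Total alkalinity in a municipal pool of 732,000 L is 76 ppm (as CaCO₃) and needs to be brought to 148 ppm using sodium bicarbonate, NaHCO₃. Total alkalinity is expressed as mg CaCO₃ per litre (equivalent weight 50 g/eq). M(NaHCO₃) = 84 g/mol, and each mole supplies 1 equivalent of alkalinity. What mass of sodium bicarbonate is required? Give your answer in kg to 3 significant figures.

88.5 kg

Alkalinity to add: (148 − 76) = 72 mg/L as CaCO₃ × 732,000 L = 52,700 g as CaCO₃.
Equivalents: 52,700 g ÷ 50 g/eq = 1054 eq.
NaHCO₃ supplies 1 eq per mole → 1054 mol.
Mass: 1054 mol × 84 g/mol = 88,540 g.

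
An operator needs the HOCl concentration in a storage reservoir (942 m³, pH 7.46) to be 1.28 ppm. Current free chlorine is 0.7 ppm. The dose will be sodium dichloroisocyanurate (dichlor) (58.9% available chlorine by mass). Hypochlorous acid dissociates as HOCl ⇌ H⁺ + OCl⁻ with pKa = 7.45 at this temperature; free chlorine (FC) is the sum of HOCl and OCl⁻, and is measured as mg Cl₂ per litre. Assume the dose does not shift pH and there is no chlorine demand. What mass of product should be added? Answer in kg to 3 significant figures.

Volume: 942 m³ = 942,000 L.
[OCl⁻]/[HOCl] = 10^(pH − pKa) = 10^(7.46 − 7.45) = 1.023; fraction as HOCl = 1/(1 + 1.023) = 0.4942.
Free chlorine required for 1.28 ppm HOCl: 1.28 / 0.4942 = 2.59 ppm.
FC to add: 2.59 − 0.7 = 1.89 mg/L as Cl₂.
Cl₂ equivalent: 1.89 mg/L × 942,000 L = 1780 g.
Product at 58.9% available Cl: 1780 / 0.589 = 3022 g.

3.02 kg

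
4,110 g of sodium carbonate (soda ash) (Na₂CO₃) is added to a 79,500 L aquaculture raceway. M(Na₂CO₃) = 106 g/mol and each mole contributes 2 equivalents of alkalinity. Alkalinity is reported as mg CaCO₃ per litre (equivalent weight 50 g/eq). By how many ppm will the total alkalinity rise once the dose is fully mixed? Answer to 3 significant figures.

48.8 ppm

Moles of Na₂CO₃: 4,110 g ÷ 106 g/mol = 38.77 mol → 77.55 eq of alkalinity.
As CaCO₃: 77.55 eq × 50 g/eq = 3877 g.
Rise: 3877 g / 79,500 L × 1000 = 48.77 mg/L.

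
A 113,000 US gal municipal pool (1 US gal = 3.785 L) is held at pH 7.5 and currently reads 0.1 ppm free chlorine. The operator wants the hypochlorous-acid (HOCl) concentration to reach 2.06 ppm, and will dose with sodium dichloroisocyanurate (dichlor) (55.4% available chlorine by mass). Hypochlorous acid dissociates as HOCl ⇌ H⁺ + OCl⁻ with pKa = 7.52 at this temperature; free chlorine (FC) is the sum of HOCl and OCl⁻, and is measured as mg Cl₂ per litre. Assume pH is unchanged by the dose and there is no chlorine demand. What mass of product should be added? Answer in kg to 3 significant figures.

3.03 kg

Volume: 113,000 US gal × 3.785 L/gal = 427,705 L.
[OCl⁻]/[HOCl] = 10^(pH − pKa) = 10^(7.5 − 7.52) = 0.955; fraction as HOCl = 1/(1 + 0.955) = 0.5115.
Free chlorine required for 2.06 ppm HOCl: 2.06 / 0.5115 = 4.027 ppm.
FC to add: 4.027 − 0.1 = 3.927 mg/L as Cl₂.
Cl₂ equivalent: 3.927 mg/L × 427,705 L = 1680 g.
Product at 55.4% available Cl: 1680 / 0.554 = 3032 g.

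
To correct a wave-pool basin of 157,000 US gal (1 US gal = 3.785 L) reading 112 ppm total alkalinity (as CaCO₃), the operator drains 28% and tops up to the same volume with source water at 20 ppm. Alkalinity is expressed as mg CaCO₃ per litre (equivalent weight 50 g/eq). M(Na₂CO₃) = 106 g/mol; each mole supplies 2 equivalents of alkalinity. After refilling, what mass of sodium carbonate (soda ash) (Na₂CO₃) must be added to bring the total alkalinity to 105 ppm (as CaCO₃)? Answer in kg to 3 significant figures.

11.8 kg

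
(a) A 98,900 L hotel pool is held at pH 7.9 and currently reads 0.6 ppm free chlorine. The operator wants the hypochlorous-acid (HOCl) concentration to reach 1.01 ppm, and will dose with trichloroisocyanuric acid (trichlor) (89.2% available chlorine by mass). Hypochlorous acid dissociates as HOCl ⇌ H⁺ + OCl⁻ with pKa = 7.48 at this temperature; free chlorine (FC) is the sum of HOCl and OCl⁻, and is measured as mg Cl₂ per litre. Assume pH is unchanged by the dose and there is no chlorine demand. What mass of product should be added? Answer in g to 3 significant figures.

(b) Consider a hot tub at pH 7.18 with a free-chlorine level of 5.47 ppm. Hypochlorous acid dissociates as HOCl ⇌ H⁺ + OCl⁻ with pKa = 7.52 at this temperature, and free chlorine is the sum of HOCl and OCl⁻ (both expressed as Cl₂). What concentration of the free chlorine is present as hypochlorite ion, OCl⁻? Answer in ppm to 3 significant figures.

(a) 340 g; (b) 1.72 ppm

(a) [OCl⁻]/[HOCl] = 10^(pH − pKa) = 10^(7.9 − 7.48) = 2.63; fraction as HOCl = 1/(1 + 2.63) = 0.2755.
(a) Free chlorine required for 1.01 ppm HOCl: 1.01 / 0.2755 = 3.667 ppm.
(a) FC to add: 3.667 − 0.6 = 3.067 mg/L as Cl₂.
(a) Cl₂ equivalent: 3.067 mg/L × 98,900 L = 303.3 g.
(a) Product at 89.2% available Cl: 303.3 / 0.892 = 340 g.

(b) [OCl⁻]/[HOCl] = 10^(pH − pKa) = 10^(7.18 − 7.52) = 10^-0.34 = 0.4571.
(b) Fraction as HOCl = 1 / (1 + 0.4571) = 0.6863.
(b) OCl⁻ = (1 − 0.6863) × 5.47 ppm = 1.716 ppm.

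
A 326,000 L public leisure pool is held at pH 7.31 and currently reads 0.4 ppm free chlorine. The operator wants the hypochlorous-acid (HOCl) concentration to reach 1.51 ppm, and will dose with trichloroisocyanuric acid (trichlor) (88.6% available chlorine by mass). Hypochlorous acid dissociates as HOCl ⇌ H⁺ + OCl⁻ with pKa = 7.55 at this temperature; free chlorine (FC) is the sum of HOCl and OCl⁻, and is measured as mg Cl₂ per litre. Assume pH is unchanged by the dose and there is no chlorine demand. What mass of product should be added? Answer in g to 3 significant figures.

728 g

[OCl⁻]/[HOCl] = 10^(pH − pKa) = 10^(7.31 − 7.55) = 0.5754; fraction as HOCl = 1/(1 + 0.5754) = 0.6347.
Free chlorine required for 1.51 ppm HOCl: 1.51 / 0.6347 = 2.379 ppm.
FC to add: 2.379 − 0.4 = 1.979 mg/L as Cl₂.
Cl₂ equivalent: 1.979 mg/L × 326,000 L = 645.1 g.
Product at 88.6% available Cl: 645.1 / 0.886 = 728.1 g.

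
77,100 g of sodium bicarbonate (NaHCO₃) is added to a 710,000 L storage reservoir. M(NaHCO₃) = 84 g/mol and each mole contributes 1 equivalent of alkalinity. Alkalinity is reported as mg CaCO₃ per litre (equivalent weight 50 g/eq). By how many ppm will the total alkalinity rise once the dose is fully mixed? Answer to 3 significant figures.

64.6 ppm

Moles of NaHCO₃: 77,100 g ÷ 84 g/mol = 917.9 mol → 917.9 eq of alkalinity.
As CaCO₃: 917.9 eq × 50 g/eq = 45,890 g.
Rise: 45,890 g / 710,000 L × 1000 = 64.64 mg/L.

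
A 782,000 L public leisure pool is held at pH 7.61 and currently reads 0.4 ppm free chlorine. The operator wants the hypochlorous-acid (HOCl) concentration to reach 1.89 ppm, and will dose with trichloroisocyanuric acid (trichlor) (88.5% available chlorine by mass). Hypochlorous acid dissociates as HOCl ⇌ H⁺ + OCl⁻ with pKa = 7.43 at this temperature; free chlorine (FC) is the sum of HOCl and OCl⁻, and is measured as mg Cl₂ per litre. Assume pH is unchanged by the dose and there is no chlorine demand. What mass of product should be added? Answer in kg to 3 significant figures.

[OCl⁻]/[HOCl] = 10^(pH − pKa) = 10^(7.61 − 7.43) = 1.514; fraction as HOCl = 1/(1 + 1.514) = 0.3978.
Free chlorine required for 1.89 ppm HOCl: 1.89 / 0.3978 = 4.751 ppm.
FC to add: 4.751 − 0.4 = 4.351 mg/L as Cl₂.
Cl₂ equivalent: 4.351 mg/L × 782,000 L = 3402 g.
Product at 88.5% available Cl: 3402 / 0.885 = 3844 g.

3.84 kg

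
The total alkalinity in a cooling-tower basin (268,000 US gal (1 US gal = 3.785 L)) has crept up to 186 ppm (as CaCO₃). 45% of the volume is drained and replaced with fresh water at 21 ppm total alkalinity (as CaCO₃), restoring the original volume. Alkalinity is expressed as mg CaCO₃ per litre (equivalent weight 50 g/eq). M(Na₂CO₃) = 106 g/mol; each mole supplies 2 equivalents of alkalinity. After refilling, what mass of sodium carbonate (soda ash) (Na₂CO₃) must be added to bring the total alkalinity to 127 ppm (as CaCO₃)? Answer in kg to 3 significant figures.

16.4 kg

Volume: 268,000 US gal × 3.785 L/gal = 1,014,380 L.
After draining 45% and refilling: 186 × 0.55 + 21 × 0.45 = 111.75 ppm.
Deficit to target: 127 − 111.75 = 15.25 mg/L.
As CaCO₃: 15.25 mg/L × 1,014,380 L = 15,470 g; ÷ 50 g/eq ÷ 2 = 154.7 mol Na₂CO₃.
Mass: 154.7 × 106 = 16,400 g.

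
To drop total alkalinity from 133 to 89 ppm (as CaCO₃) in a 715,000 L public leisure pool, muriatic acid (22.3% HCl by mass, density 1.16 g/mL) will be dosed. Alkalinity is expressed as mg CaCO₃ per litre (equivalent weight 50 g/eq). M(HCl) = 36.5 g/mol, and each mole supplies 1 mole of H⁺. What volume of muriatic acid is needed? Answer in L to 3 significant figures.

Alkalinity to neutralize: (133 − 89) = 44 mg/L as CaCO₃ × 715,000 L = 31,460 g as CaCO₃.
Equivalents of H⁺ required: 31,460 ÷ 50 g/eq = 629.2 eq = 629.2 mol HCl.
Mass of HCl: 629.2 × 36.5 = 22,970 g.
Mass of 22.3% solution: 22,970 / 0.223 = 103,000 g.
Volume: 103,000 g ÷ 1.16 g/mL = 88,780 mL.

88.8 L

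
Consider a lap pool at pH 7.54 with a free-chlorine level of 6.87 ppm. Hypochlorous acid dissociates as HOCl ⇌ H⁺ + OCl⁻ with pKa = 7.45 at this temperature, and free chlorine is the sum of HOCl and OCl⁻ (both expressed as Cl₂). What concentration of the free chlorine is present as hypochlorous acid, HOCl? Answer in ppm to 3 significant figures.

[OCl⁻]/[HOCl] = 10^(pH − pKa) = 10^(7.54 − 7.45) = 10^0.09 = 1.23.
Fraction as HOCl = 1 / (1 + 1.23) = 0.4484.
HOCl = 0.4484 × 6.87 ppm = 3.08 ppm.

3.08 ppm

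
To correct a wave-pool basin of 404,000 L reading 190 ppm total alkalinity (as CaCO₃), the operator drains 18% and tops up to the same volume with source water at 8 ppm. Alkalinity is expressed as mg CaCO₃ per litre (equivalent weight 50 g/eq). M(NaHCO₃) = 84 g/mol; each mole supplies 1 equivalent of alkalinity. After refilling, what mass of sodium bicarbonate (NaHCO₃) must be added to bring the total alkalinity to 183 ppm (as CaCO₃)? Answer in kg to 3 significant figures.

17.5 kg

After draining 18% and refilling: 190 × 0.82 + 8 × 0.18 = 157.24 ppm.
Deficit to target: 183 − 157.24 = 25.76 mg/L.
As CaCO₃: 25.76 mg/L × 404,000 L = 10,410 g; ÷ 50 g/eq ÷ 1 = 208.1 mol NaHCO₃.
Mass: 208.1 × 84 = 17,480 g.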